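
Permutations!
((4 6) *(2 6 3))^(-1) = ((2 6 4 3))^(-1) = (2 3 4 6)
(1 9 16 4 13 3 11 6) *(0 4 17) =(0 4 13 3 11 6 1 9 16 17) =[4, 9, 2, 11, 13, 5, 1, 7, 8, 16, 10, 6, 12, 3, 14, 15, 17, 0]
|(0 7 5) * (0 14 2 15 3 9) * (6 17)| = 8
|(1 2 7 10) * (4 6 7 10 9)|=12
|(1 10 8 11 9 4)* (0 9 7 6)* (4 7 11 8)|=12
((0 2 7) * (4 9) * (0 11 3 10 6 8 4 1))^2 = (0 7 3 6 4 1 2 11 10 8 9)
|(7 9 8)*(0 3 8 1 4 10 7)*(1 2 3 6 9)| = 12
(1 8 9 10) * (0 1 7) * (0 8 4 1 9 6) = (0 9 10 7 8 6)(1 4) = [9, 4, 2, 3, 1, 5, 0, 8, 6, 10, 7]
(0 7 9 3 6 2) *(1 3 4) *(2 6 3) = (0 7 9 4 1 2) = [7, 2, 0, 3, 1, 5, 6, 9, 8, 4]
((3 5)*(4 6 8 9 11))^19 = ((3 5)(4 6 8 9 11))^19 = (3 5)(4 11 9 8 6)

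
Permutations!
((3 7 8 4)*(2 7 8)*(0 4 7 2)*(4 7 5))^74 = ((0 7)(3 8 5 4))^74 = (3 5)(4 8)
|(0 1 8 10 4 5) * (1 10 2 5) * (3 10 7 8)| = 20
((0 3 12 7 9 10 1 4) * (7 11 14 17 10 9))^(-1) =(0 4 1 10 17 14 11 12 3)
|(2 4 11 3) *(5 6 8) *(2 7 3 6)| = 6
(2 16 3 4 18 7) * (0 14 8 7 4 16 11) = (0 14 8 7 2 11)(3 16)(4 18) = [14, 1, 11, 16, 18, 5, 6, 2, 7, 9, 10, 0, 12, 13, 8, 15, 3, 17, 4]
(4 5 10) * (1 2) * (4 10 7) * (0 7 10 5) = [7, 2, 1, 3, 0, 10, 6, 4, 8, 9, 5] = (0 7 4)(1 2)(5 10)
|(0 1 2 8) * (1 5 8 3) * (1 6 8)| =|(0 5 1 2 3 6 8)| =7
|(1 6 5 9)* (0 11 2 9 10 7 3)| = 10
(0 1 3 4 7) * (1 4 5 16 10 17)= [4, 3, 2, 5, 7, 16, 6, 0, 8, 9, 17, 11, 12, 13, 14, 15, 10, 1]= (0 4 7)(1 3 5 16 10 17)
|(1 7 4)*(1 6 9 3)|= |(1 7 4 6 9 3)|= 6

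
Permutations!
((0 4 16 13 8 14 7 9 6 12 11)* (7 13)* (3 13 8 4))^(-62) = ((0 3 13 4 16 7 9 6 12 11)(8 14))^(-62) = (0 12 9 16 13)(3 11 6 7 4)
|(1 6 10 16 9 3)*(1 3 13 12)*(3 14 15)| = 21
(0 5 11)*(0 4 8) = (0 5 11 4 8) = [5, 1, 2, 3, 8, 11, 6, 7, 0, 9, 10, 4]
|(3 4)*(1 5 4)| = |(1 5 4 3)| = 4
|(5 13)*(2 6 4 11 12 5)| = |(2 6 4 11 12 5 13)| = 7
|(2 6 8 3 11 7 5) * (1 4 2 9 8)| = 12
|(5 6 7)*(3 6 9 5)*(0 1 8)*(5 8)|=|(0 1 5 9 8)(3 6 7)|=15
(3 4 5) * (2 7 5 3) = (2 7 5)(3 4) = [0, 1, 7, 4, 3, 2, 6, 5]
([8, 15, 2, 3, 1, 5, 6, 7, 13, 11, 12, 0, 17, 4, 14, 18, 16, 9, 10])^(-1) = [11, 4, 2, 3, 13, 5, 6, 7, 0, 17, 18, 9, 10, 8, 14, 1, 16, 12, 15]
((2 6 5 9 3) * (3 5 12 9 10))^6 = (2 3 10 5 9 12 6)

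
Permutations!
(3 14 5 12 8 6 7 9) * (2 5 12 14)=[0, 1, 5, 2, 4, 14, 7, 9, 6, 3, 10, 11, 8, 13, 12]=(2 5 14 12 8 6 7 9 3)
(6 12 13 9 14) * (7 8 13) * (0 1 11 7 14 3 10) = [1, 11, 2, 10, 4, 5, 12, 8, 13, 3, 0, 7, 14, 9, 6] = (0 1 11 7 8 13 9 3 10)(6 12 14)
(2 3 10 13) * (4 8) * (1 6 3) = (1 6 3 10 13 2)(4 8) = [0, 6, 1, 10, 8, 5, 3, 7, 4, 9, 13, 11, 12, 2]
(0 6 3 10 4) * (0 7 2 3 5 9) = (0 6 5 9)(2 3 10 4 7) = [6, 1, 3, 10, 7, 9, 5, 2, 8, 0, 4]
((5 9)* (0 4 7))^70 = ((0 4 7)(5 9))^70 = (9)(0 4 7)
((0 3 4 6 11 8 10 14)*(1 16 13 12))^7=((0 3 4 6 11 8 10 14)(1 16 13 12))^7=(0 14 10 8 11 6 4 3)(1 12 13 16)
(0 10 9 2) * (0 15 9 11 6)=(0 10 11 6)(2 15 9)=[10, 1, 15, 3, 4, 5, 0, 7, 8, 2, 11, 6, 12, 13, 14, 9]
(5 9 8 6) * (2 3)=(2 3)(5 9 8 6)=[0, 1, 3, 2, 4, 9, 5, 7, 6, 8]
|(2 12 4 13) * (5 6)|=4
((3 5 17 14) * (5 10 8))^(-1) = (3 14 17 5 8 10)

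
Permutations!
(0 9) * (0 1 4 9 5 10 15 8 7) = (0 5 10 15 8 7)(1 4 9) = [5, 4, 2, 3, 9, 10, 6, 0, 7, 1, 15, 11, 12, 13, 14, 8]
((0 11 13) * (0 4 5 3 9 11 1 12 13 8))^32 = (0 12 4 3 11)(1 13 5 9 8) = ((0 1 12 13 4 5 3 9 11 8))^32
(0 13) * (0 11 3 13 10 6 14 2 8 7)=(0 10 6 14 2 8 7)(3 13 11)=[10, 1, 8, 13, 4, 5, 14, 0, 7, 9, 6, 3, 12, 11, 2]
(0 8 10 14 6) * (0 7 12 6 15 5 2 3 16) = (0 8 10 14 15 5 2 3 16)(6 7 12) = [8, 1, 3, 16, 4, 2, 7, 12, 10, 9, 14, 11, 6, 13, 15, 5, 0]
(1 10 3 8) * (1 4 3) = (1 10)(3 8 4) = [0, 10, 2, 8, 3, 5, 6, 7, 4, 9, 1]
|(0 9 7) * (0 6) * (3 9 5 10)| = 7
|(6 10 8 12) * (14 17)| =|(6 10 8 12)(14 17)| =4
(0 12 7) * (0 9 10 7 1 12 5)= (0 5)(1 12)(7 9 10)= [5, 12, 2, 3, 4, 0, 6, 9, 8, 10, 7, 11, 1]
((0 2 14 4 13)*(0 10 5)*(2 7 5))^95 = (14)(0 5 7)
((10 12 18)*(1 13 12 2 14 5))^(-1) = (1 5 14 2 10 18 12 13)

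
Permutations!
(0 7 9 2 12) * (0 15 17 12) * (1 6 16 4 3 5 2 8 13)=(0 7 9 8 13 1 6 16 4 3 5 2)(12 15 17)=[7, 6, 0, 5, 3, 2, 16, 9, 13, 8, 10, 11, 15, 1, 14, 17, 4, 12]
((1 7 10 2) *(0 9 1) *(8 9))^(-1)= (0 2 10 7 1 9 8)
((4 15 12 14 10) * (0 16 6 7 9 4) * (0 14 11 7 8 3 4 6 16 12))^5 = (16)(0 6)(3 11)(4 7)(8 12)(9 15)(10 14)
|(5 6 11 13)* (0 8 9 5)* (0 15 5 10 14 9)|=|(0 8)(5 6 11 13 15)(9 10 14)|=30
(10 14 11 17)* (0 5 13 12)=(0 5 13 12)(10 14 11 17)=[5, 1, 2, 3, 4, 13, 6, 7, 8, 9, 14, 17, 0, 12, 11, 15, 16, 10]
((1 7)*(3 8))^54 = (8) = ((1 7)(3 8))^54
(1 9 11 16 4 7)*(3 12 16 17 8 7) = (1 9 11 17 8 7)(3 12 16 4) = [0, 9, 2, 12, 3, 5, 6, 1, 7, 11, 10, 17, 16, 13, 14, 15, 4, 8]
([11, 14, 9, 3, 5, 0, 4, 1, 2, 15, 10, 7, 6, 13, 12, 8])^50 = [12, 5, 15, 3, 1, 14, 7, 4, 9, 8, 10, 6, 11, 13, 0, 2]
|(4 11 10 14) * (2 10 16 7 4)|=|(2 10 14)(4 11 16 7)|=12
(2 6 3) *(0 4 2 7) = (0 4 2 6 3 7) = [4, 1, 6, 7, 2, 5, 3, 0]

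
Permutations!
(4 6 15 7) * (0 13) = (0 13)(4 6 15 7) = [13, 1, 2, 3, 6, 5, 15, 4, 8, 9, 10, 11, 12, 0, 14, 7]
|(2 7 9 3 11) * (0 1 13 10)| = |(0 1 13 10)(2 7 9 3 11)| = 20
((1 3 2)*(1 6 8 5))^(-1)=((1 3 2 6 8 5))^(-1)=(1 5 8 6 2 3)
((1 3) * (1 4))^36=((1 3 4))^36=(4)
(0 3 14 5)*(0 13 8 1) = (0 3 14 5 13 8 1) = [3, 0, 2, 14, 4, 13, 6, 7, 1, 9, 10, 11, 12, 8, 5]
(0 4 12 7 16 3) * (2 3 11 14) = (0 4 12 7 16 11 14 2 3) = [4, 1, 3, 0, 12, 5, 6, 16, 8, 9, 10, 14, 7, 13, 2, 15, 11]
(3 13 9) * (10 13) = (3 10 13 9) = [0, 1, 2, 10, 4, 5, 6, 7, 8, 3, 13, 11, 12, 9]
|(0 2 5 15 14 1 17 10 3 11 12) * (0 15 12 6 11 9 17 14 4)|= |(0 2 5 12 15 4)(1 14)(3 9 17 10)(6 11)|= 12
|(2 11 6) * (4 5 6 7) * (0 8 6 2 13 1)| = |(0 8 6 13 1)(2 11 7 4 5)| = 5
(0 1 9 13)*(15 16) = [1, 9, 2, 3, 4, 5, 6, 7, 8, 13, 10, 11, 12, 0, 14, 16, 15] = (0 1 9 13)(15 16)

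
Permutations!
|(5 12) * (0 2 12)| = 4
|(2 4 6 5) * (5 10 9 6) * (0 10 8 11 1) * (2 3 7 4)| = 28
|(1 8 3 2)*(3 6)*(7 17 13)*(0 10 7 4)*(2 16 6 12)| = 12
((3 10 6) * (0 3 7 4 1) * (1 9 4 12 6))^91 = ((0 3 10 1)(4 9)(6 7 12))^91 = (0 1 10 3)(4 9)(6 7 12)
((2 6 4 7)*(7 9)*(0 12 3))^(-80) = ((0 12 3)(2 6 4 9 7))^(-80) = (0 12 3)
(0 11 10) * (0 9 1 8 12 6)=[11, 8, 2, 3, 4, 5, 0, 7, 12, 1, 9, 10, 6]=(0 11 10 9 1 8 12 6)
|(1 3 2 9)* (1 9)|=3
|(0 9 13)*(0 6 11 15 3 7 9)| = 7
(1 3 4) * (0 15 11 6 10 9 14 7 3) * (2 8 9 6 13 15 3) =(0 3 4 1)(2 8 9 14 7)(6 10)(11 13 15) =[3, 0, 8, 4, 1, 5, 10, 2, 9, 14, 6, 13, 12, 15, 7, 11]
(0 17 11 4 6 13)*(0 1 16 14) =(0 17 11 4 6 13 1 16 14) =[17, 16, 2, 3, 6, 5, 13, 7, 8, 9, 10, 4, 12, 1, 0, 15, 14, 11]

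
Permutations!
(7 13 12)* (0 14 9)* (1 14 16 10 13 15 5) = (0 16 10 13 12 7 15 5 1 14 9) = [16, 14, 2, 3, 4, 1, 6, 15, 8, 0, 13, 11, 7, 12, 9, 5, 10]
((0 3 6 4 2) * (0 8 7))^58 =((0 3 6 4 2 8 7))^58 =(0 6 2 7 3 4 8)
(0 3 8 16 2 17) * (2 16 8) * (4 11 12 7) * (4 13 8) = (0 3 2 17)(4 11 12 7 13 8) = [3, 1, 17, 2, 11, 5, 6, 13, 4, 9, 10, 12, 7, 8, 14, 15, 16, 0]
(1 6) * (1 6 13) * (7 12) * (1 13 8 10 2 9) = (13)(1 8 10 2 9)(7 12) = [0, 8, 9, 3, 4, 5, 6, 12, 10, 1, 2, 11, 7, 13]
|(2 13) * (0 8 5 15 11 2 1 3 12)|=10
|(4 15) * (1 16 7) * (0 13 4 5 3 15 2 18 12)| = |(0 13 4 2 18 12)(1 16 7)(3 15 5)| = 6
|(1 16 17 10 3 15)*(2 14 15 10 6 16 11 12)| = 6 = |(1 11 12 2 14 15)(3 10)(6 16 17)|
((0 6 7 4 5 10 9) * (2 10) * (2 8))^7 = (0 10 8 4 6 9 2 5 7) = ((0 6 7 4 5 8 2 10 9))^7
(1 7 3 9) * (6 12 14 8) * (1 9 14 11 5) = (1 7 3 14 8 6 12 11 5) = [0, 7, 2, 14, 4, 1, 12, 3, 6, 9, 10, 5, 11, 13, 8]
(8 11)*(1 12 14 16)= [0, 12, 2, 3, 4, 5, 6, 7, 11, 9, 10, 8, 14, 13, 16, 15, 1]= (1 12 14 16)(8 11)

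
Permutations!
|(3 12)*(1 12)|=|(1 12 3)|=3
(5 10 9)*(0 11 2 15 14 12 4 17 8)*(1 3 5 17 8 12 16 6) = (0 11 2 15 14 16 6 1 3 5 10 9 17 12 4 8) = [11, 3, 15, 5, 8, 10, 1, 7, 0, 17, 9, 2, 4, 13, 16, 14, 6, 12]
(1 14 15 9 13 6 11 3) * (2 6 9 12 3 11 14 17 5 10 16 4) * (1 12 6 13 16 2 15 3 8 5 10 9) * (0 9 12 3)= (0 9 16 4 15 6 14)(1 17 10 2 13)(5 12 8)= [9, 17, 13, 3, 15, 12, 14, 7, 5, 16, 2, 11, 8, 1, 0, 6, 4, 10]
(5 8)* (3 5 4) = (3 5 8 4) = [0, 1, 2, 5, 3, 8, 6, 7, 4]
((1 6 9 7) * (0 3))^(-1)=(0 3)(1 7 9 6)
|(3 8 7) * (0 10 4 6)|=12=|(0 10 4 6)(3 8 7)|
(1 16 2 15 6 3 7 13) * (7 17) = (1 16 2 15 6 3 17 7 13) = [0, 16, 15, 17, 4, 5, 3, 13, 8, 9, 10, 11, 12, 1, 14, 6, 2, 7]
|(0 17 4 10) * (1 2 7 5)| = 4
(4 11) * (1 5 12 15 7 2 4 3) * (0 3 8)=(0 3 1 5 12 15 7 2 4 11 8)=[3, 5, 4, 1, 11, 12, 6, 2, 0, 9, 10, 8, 15, 13, 14, 7]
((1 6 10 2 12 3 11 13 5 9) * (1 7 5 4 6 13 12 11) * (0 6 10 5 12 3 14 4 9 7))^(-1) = (0 9 13 1 3 11 2 10 4 14 12 7 5 6)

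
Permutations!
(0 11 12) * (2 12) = (0 11 2 12) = [11, 1, 12, 3, 4, 5, 6, 7, 8, 9, 10, 2, 0]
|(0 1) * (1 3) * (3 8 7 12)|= 6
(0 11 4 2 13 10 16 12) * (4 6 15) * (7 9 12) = [11, 1, 13, 3, 2, 5, 15, 9, 8, 12, 16, 6, 0, 10, 14, 4, 7] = (0 11 6 15 4 2 13 10 16 7 9 12)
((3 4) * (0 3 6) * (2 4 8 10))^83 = (0 6 4 2 10 8 3) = ((0 3 8 10 2 4 6))^83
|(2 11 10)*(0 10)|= 4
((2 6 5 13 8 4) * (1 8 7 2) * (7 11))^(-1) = (1 4 8)(2 7 11 13 5 6)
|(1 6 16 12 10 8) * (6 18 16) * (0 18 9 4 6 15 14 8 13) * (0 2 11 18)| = 7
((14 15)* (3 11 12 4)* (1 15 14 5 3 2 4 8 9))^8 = ((1 15 5 3 11 12 8 9)(2 4))^8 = (15)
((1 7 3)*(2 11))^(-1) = (1 3 7)(2 11)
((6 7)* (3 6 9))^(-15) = (3 6 7 9)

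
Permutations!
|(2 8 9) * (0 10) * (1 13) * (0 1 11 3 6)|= 21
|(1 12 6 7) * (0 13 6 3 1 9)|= |(0 13 6 7 9)(1 12 3)|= 15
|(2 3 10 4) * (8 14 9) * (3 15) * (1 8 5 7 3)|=11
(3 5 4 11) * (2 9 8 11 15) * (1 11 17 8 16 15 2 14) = (1 11 3 5 4 2 9 16 15 14)(8 17) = [0, 11, 9, 5, 2, 4, 6, 7, 17, 16, 10, 3, 12, 13, 1, 14, 15, 8]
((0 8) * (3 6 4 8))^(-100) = (8)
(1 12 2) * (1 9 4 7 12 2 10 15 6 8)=[0, 2, 9, 3, 7, 5, 8, 12, 1, 4, 15, 11, 10, 13, 14, 6]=(1 2 9 4 7 12 10 15 6 8)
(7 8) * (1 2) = [0, 2, 1, 3, 4, 5, 6, 8, 7] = (1 2)(7 8)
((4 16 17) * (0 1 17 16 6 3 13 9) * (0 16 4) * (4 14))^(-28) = ((0 1 17)(3 13 9 16 14 4 6))^(-28) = (0 17 1)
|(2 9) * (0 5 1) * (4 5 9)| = 6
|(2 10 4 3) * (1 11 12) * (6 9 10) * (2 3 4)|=12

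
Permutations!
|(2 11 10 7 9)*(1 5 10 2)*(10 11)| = |(1 5 11 2 10 7 9)| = 7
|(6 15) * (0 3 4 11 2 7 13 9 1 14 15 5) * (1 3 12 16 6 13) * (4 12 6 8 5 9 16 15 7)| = |(0 6 9 3 12 15 13 16 8 5)(1 14 7)(2 4 11)| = 30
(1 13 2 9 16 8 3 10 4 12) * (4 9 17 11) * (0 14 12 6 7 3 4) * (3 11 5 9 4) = (0 14 12 1 13 2 17 5 9 16 8 3 10 4 6 7 11) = [14, 13, 17, 10, 6, 9, 7, 11, 3, 16, 4, 0, 1, 2, 12, 15, 8, 5]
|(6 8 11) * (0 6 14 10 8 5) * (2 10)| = 15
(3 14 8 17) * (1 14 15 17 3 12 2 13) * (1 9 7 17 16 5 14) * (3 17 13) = (2 3 15 16 5 14 8 17 12)(7 13 9) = [0, 1, 3, 15, 4, 14, 6, 13, 17, 7, 10, 11, 2, 9, 8, 16, 5, 12]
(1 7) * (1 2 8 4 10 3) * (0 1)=(0 1 7 2 8 4 10 3)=[1, 7, 8, 0, 10, 5, 6, 2, 4, 9, 3]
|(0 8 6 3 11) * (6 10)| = |(0 8 10 6 3 11)| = 6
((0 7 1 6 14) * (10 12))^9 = (0 14 6 1 7)(10 12)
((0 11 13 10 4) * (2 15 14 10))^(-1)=(0 4 10 14 15 2 13 11)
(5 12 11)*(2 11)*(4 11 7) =(2 7 4 11 5 12) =[0, 1, 7, 3, 11, 12, 6, 4, 8, 9, 10, 5, 2]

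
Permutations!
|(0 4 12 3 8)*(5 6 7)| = |(0 4 12 3 8)(5 6 7)| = 15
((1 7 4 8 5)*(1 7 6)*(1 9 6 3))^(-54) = (9)(4 5)(7 8)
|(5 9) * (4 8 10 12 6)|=|(4 8 10 12 6)(5 9)|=10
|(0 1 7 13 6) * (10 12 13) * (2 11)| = 14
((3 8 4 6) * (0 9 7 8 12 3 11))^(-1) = (0 11 6 4 8 7 9)(3 12)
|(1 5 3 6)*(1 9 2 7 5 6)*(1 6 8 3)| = 8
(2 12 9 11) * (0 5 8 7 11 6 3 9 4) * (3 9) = (0 5 8 7 11 2 12 4)(6 9) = [5, 1, 12, 3, 0, 8, 9, 11, 7, 6, 10, 2, 4]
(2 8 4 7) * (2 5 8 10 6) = (2 10 6)(4 7 5 8) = [0, 1, 10, 3, 7, 8, 2, 5, 4, 9, 6]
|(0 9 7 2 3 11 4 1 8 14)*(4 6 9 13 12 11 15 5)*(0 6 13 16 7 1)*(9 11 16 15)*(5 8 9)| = 14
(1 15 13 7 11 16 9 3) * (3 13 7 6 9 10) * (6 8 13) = (1 15 7 11 16 10 3)(6 9)(8 13) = [0, 15, 2, 1, 4, 5, 9, 11, 13, 6, 3, 16, 12, 8, 14, 7, 10]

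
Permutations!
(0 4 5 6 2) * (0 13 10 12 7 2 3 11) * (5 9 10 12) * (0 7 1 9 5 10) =(0 4 5 6 3 11 7 2 13 12 1 9) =[4, 9, 13, 11, 5, 6, 3, 2, 8, 0, 10, 7, 1, 12]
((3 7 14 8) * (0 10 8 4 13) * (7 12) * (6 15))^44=((0 10 8 3 12 7 14 4 13)(6 15))^44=(15)(0 13 4 14 7 12 3 8 10)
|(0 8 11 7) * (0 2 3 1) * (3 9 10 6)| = 10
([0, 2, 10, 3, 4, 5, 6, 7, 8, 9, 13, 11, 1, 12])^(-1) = [0, 12, 1, 3, 4, 5, 6, 7, 8, 9, 2, 11, 13, 10]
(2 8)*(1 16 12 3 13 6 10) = (1 16 12 3 13 6 10)(2 8) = [0, 16, 8, 13, 4, 5, 10, 7, 2, 9, 1, 11, 3, 6, 14, 15, 12]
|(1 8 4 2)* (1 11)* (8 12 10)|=|(1 12 10 8 4 2 11)|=7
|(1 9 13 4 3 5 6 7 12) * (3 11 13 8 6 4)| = 30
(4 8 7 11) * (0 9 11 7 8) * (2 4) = (0 9 11 2 4) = [9, 1, 4, 3, 0, 5, 6, 7, 8, 11, 10, 2]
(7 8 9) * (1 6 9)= (1 6 9 7 8)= [0, 6, 2, 3, 4, 5, 9, 8, 1, 7]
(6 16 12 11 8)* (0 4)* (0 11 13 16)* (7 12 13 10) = (0 4 11 8 6)(7 12 10)(13 16) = [4, 1, 2, 3, 11, 5, 0, 12, 6, 9, 7, 8, 10, 16, 14, 15, 13]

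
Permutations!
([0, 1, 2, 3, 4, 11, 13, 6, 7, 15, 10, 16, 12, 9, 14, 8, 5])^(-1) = (5 16 11)(6 7 8 15 9 13)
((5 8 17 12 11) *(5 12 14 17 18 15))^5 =((5 8 18 15)(11 12)(14 17))^5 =(5 8 18 15)(11 12)(14 17)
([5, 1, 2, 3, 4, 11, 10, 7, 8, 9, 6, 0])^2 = (0 11 5)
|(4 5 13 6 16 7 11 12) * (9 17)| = 8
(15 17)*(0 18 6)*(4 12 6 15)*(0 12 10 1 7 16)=[18, 7, 2, 3, 10, 5, 12, 16, 8, 9, 1, 11, 6, 13, 14, 17, 0, 4, 15]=(0 18 15 17 4 10 1 7 16)(6 12)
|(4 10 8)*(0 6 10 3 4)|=4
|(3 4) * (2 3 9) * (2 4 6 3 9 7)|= 4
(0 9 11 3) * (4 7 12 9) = (0 4 7 12 9 11 3) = [4, 1, 2, 0, 7, 5, 6, 12, 8, 11, 10, 3, 9]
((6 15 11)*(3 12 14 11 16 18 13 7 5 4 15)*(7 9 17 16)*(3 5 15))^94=((3 12 14 11 6 5 4)(7 15)(9 17 16 18 13))^94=(3 11 4 14 5 12 6)(9 13 18 16 17)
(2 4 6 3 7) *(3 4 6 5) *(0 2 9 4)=[2, 1, 6, 7, 5, 3, 0, 9, 8, 4]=(0 2 6)(3 7 9 4 5)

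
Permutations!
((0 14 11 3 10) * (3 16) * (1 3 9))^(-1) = (0 10 3 1 9 16 11 14) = ((0 14 11 16 9 1 3 10))^(-1)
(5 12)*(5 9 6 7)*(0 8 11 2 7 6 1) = (0 8 11 2 7 5 12 9 1) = [8, 0, 7, 3, 4, 12, 6, 5, 11, 1, 10, 2, 9]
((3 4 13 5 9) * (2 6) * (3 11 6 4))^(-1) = (2 6 11 9 5 13 4)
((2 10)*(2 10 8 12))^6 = (12)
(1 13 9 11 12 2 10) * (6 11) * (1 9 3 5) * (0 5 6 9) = (0 5 1 13 3 6 11 12 2 10) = [5, 13, 10, 6, 4, 1, 11, 7, 8, 9, 0, 12, 2, 3]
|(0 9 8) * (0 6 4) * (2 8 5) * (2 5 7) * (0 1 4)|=6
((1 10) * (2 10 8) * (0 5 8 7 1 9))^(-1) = (0 9 10 2 8 5)(1 7)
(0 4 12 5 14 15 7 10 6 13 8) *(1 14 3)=[4, 14, 2, 1, 12, 3, 13, 10, 0, 9, 6, 11, 5, 8, 15, 7]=(0 4 12 5 3 1 14 15 7 10 6 13 8)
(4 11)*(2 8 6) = (2 8 6)(4 11) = [0, 1, 8, 3, 11, 5, 2, 7, 6, 9, 10, 4]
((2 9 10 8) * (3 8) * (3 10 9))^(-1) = ((10)(2 3 8))^(-1) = (10)(2 8 3)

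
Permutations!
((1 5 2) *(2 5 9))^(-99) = (9) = ((1 9 2))^(-99)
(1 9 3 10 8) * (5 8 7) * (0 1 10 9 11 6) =(0 1 11 6)(3 9)(5 8 10 7) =[1, 11, 2, 9, 4, 8, 0, 5, 10, 3, 7, 6]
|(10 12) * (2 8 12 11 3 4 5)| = 8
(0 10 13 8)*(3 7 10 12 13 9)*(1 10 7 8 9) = (0 12 13 9 3 8)(1 10) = [12, 10, 2, 8, 4, 5, 6, 7, 0, 3, 1, 11, 13, 9]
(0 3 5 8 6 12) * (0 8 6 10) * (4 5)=(0 3 4 5 6 12 8 10)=[3, 1, 2, 4, 5, 6, 12, 7, 10, 9, 0, 11, 8]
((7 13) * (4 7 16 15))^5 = ((4 7 13 16 15))^5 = (16)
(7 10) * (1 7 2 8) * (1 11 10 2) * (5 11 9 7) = (1 5 11 10)(2 8 9 7) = [0, 5, 8, 3, 4, 11, 6, 2, 9, 7, 1, 10]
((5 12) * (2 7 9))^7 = (2 7 9)(5 12) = ((2 7 9)(5 12))^7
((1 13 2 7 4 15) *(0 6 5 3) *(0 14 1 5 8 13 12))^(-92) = (0 12 1 14 3 5 15 4 7 2 13 8 6)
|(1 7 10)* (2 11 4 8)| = |(1 7 10)(2 11 4 8)| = 12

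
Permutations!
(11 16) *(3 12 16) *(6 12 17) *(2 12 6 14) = (2 12 16 11 3 17 14) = [0, 1, 12, 17, 4, 5, 6, 7, 8, 9, 10, 3, 16, 13, 2, 15, 11, 14]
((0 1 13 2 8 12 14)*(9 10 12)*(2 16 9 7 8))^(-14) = (0 13 9 12)(1 16 10 14)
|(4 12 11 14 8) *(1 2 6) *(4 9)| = 6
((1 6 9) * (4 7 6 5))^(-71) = (1 5 4 7 6 9)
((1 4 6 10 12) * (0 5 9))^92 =(0 9 5)(1 6 12 4 10)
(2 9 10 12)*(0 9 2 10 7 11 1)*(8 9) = [8, 0, 2, 3, 4, 5, 6, 11, 9, 7, 12, 1, 10] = (0 8 9 7 11 1)(10 12)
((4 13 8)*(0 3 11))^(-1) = ((0 3 11)(4 13 8))^(-1) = (0 11 3)(4 8 13)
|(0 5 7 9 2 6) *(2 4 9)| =10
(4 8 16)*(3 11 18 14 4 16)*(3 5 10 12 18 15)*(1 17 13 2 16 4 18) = (1 17 13 2 16 4 8 5 10 12)(3 11 15)(14 18) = [0, 17, 16, 11, 8, 10, 6, 7, 5, 9, 12, 15, 1, 2, 18, 3, 4, 13, 14]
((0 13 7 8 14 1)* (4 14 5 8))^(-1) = (0 1 14 4 7 13)(5 8)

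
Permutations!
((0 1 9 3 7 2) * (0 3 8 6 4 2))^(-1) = (0 7 3 2 4 6 8 9 1)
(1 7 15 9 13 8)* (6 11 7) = (1 6 11 7 15 9 13 8) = [0, 6, 2, 3, 4, 5, 11, 15, 1, 13, 10, 7, 12, 8, 14, 9]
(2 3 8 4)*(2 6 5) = [0, 1, 3, 8, 6, 2, 5, 7, 4] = (2 3 8 4 6 5)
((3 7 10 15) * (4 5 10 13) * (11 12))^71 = ((3 7 13 4 5 10 15)(11 12))^71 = (3 7 13 4 5 10 15)(11 12)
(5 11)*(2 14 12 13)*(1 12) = [0, 12, 14, 3, 4, 11, 6, 7, 8, 9, 10, 5, 13, 2, 1] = (1 12 13 2 14)(5 11)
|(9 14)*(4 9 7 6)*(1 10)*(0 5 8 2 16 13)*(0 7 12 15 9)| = 36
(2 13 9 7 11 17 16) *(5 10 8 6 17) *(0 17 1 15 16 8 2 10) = (0 17 8 6 1 15 16 10 2 13 9 7 11 5) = [17, 15, 13, 3, 4, 0, 1, 11, 6, 7, 2, 5, 12, 9, 14, 16, 10, 8]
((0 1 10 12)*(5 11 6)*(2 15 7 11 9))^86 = (0 10)(1 12)(2 7 6 9 15 11 5)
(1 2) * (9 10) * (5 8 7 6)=(1 2)(5 8 7 6)(9 10)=[0, 2, 1, 3, 4, 8, 5, 6, 7, 10, 9]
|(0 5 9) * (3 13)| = |(0 5 9)(3 13)| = 6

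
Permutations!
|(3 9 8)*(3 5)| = |(3 9 8 5)| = 4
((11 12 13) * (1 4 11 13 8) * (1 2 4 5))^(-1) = (13)(1 5)(2 8 12 11 4)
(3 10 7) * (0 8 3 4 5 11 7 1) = [8, 0, 2, 10, 5, 11, 6, 4, 3, 9, 1, 7] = (0 8 3 10 1)(4 5 11 7)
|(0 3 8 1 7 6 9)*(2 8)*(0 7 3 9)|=4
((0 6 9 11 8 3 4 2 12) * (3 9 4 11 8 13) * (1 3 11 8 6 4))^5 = ((0 4 2 12)(1 3 8 9 6)(11 13))^5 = (0 4 2 12)(11 13)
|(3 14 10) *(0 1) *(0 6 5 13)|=|(0 1 6 5 13)(3 14 10)|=15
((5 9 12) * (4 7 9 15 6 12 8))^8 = ((4 7 9 8)(5 15 6 12))^8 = (15)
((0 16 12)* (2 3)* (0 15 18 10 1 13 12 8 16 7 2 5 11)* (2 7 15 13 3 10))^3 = ((0 15 18 2 10 1 3 5 11)(8 16)(12 13))^3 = (0 2 3)(1 11 18)(5 15 10)(8 16)(12 13)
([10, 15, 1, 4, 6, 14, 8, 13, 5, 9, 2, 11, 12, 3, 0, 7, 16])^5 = [7, 4, 3, 14, 0, 1, 10, 8, 2, 9, 13, 11, 12, 5, 15, 6, 16]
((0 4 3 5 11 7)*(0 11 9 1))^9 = ((0 4 3 5 9 1)(7 11))^9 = (0 5)(1 3)(4 9)(7 11)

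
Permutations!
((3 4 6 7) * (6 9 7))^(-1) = ((3 4 9 7))^(-1) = (3 7 9 4)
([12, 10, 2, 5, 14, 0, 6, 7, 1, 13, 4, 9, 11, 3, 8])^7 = [0, 4, 2, 3, 8, 5, 6, 7, 10, 9, 14, 11, 12, 13, 1]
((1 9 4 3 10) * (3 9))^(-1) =(1 10 3)(4 9) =((1 3 10)(4 9))^(-1)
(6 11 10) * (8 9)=(6 11 10)(8 9)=[0, 1, 2, 3, 4, 5, 11, 7, 9, 8, 6, 10]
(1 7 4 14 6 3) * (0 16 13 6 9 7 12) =(0 16 13 6 3 1 12)(4 14 9 7) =[16, 12, 2, 1, 14, 5, 3, 4, 8, 7, 10, 11, 0, 6, 9, 15, 13]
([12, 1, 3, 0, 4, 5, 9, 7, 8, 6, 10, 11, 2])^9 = (0 12 2 3)(6 9)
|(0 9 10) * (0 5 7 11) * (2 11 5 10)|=4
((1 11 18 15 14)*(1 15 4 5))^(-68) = (1 18 5 11 4) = ((1 11 18 4 5)(14 15))^(-68)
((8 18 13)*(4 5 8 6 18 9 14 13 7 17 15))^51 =((4 5 8 9 14 13 6 18 7 17 15))^51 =(4 18 9 15 6 8 17 13 5 7 14)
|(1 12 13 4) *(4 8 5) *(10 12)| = 7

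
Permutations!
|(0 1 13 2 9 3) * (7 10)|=6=|(0 1 13 2 9 3)(7 10)|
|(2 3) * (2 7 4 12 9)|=|(2 3 7 4 12 9)|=6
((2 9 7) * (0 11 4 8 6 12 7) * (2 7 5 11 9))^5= (0 9)(4 11 5 12 6 8)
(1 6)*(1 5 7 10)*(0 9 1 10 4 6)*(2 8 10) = (0 9 1)(2 8 10)(4 6 5 7) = [9, 0, 8, 3, 6, 7, 5, 4, 10, 1, 2]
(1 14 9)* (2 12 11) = (1 14 9)(2 12 11) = [0, 14, 12, 3, 4, 5, 6, 7, 8, 1, 10, 2, 11, 13, 9]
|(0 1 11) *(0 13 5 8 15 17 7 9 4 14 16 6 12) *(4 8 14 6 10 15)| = |(0 1 11 13 5 14 16 10 15 17 7 9 8 4 6 12)| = 16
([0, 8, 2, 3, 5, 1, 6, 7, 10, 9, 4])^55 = (10)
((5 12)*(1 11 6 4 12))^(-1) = (1 5 12 4 6 11)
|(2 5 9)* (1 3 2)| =5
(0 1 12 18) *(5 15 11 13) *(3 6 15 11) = (0 1 12 18)(3 6 15)(5 11 13) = [1, 12, 2, 6, 4, 11, 15, 7, 8, 9, 10, 13, 18, 5, 14, 3, 16, 17, 0]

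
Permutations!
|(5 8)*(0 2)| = |(0 2)(5 8)| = 2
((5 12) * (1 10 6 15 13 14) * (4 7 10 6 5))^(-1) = ((1 6 15 13 14)(4 7 10 5 12))^(-1) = (1 14 13 15 6)(4 12 5 10 7)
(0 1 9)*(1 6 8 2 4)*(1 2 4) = (0 6 8 4 2 1 9) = [6, 9, 1, 3, 2, 5, 8, 7, 4, 0]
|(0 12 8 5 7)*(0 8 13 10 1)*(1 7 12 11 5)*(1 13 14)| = 12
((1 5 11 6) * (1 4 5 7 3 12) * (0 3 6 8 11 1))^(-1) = ((0 3 12)(1 7 6 4 5)(8 11))^(-1) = (0 12 3)(1 5 4 6 7)(8 11)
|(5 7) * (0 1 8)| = 6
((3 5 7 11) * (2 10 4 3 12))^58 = (2 4 5 11)(3 7 12 10)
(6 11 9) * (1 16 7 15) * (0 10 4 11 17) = (0 10 4 11 9 6 17)(1 16 7 15) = [10, 16, 2, 3, 11, 5, 17, 15, 8, 6, 4, 9, 12, 13, 14, 1, 7, 0]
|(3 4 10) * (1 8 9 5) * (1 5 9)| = 6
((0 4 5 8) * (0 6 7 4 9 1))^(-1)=(0 1 9)(4 7 6 8 5)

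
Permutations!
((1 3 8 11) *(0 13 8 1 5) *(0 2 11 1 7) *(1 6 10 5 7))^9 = (13)(1 3)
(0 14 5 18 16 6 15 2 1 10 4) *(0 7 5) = (0 14)(1 10 4 7 5 18 16 6 15 2) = [14, 10, 1, 3, 7, 18, 15, 5, 8, 9, 4, 11, 12, 13, 0, 2, 6, 17, 16]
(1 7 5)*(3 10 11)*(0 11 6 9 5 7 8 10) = (0 11 3)(1 8 10 6 9 5) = [11, 8, 2, 0, 4, 1, 9, 7, 10, 5, 6, 3]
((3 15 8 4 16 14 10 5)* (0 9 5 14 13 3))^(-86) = ((0 9 5)(3 15 8 4 16 13)(10 14))^(-86) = (0 9 5)(3 16 8)(4 15 13)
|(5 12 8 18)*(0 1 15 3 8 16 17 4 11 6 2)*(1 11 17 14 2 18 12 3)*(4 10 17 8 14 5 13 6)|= |(0 11 4 8 12 16 5 3 14 2)(1 15)(6 18 13)(10 17)|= 30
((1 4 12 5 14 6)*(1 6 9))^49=(1 4 12 5 14 9)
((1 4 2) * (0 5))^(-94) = ((0 5)(1 4 2))^(-94) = (5)(1 2 4)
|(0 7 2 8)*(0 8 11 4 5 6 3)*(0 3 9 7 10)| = |(0 10)(2 11 4 5 6 9 7)| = 14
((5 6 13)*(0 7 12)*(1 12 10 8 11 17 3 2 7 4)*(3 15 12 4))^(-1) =((0 3 2 7 10 8 11 17 15 12)(1 4)(5 6 13))^(-1) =(0 12 15 17 11 8 10 7 2 3)(1 4)(5 13 6)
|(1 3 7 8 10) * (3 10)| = |(1 10)(3 7 8)| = 6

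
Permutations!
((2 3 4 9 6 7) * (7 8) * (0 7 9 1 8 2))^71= (0 7)(1 8 9 6 2 3 4)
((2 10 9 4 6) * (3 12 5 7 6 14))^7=((2 10 9 4 14 3 12 5 7 6))^7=(2 5 14 10 7 3 9 6 12 4)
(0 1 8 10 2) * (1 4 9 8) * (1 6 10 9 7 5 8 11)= (0 4 7 5 8 9 11 1 6 10 2)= [4, 6, 0, 3, 7, 8, 10, 5, 9, 11, 2, 1]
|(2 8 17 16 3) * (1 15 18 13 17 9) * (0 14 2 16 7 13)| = |(0 14 2 8 9 1 15 18)(3 16)(7 13 17)| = 24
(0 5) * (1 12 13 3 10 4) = [5, 12, 2, 10, 1, 0, 6, 7, 8, 9, 4, 11, 13, 3] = (0 5)(1 12 13 3 10 4)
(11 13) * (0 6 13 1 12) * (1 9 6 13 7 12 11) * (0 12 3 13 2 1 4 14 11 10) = (0 2 1 10)(3 13 4 14 11 9 6 7) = [2, 10, 1, 13, 14, 5, 7, 3, 8, 6, 0, 9, 12, 4, 11]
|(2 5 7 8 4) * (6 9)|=10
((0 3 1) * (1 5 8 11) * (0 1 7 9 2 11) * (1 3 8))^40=((0 8)(1 3 5)(2 11 7 9))^40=(11)(1 3 5)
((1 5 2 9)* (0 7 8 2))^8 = (0 7 8 2 9 1 5)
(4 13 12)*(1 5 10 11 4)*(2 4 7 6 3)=(1 5 10 11 7 6 3 2 4 13 12)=[0, 5, 4, 2, 13, 10, 3, 6, 8, 9, 11, 7, 1, 12]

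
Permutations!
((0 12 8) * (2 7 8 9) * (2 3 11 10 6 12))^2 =((0 2 7 8)(3 11 10 6 12 9))^2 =(0 7)(2 8)(3 10 12)(6 9 11)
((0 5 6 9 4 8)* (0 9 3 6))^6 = (9)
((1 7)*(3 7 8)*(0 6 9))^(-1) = ((0 6 9)(1 8 3 7))^(-1) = (0 9 6)(1 7 3 8)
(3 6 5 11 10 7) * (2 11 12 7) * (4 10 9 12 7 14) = (2 11 9 12 14 4 10)(3 6 5 7) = [0, 1, 11, 6, 10, 7, 5, 3, 8, 12, 2, 9, 14, 13, 4]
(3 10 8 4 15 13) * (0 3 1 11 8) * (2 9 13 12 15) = (0 3 10)(1 11 8 4 2 9 13)(12 15) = [3, 11, 9, 10, 2, 5, 6, 7, 4, 13, 0, 8, 15, 1, 14, 12]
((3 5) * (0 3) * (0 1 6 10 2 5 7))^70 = ((0 3 7)(1 6 10 2 5))^70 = (10)(0 3 7)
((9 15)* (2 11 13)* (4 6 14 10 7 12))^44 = (15)(2 13 11)(4 14 7)(6 10 12)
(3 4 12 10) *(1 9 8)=(1 9 8)(3 4 12 10)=[0, 9, 2, 4, 12, 5, 6, 7, 1, 8, 3, 11, 10]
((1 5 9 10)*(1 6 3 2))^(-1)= (1 2 3 6 10 9 5)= ((1 5 9 10 6 3 2))^(-1)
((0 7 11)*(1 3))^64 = (0 7 11)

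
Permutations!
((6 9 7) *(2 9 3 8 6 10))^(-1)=(2 10 7 9)(3 6 8)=((2 9 7 10)(3 8 6))^(-1)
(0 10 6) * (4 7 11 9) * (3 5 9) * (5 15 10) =(0 5 9 4 7 11 3 15 10 6) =[5, 1, 2, 15, 7, 9, 0, 11, 8, 4, 6, 3, 12, 13, 14, 10]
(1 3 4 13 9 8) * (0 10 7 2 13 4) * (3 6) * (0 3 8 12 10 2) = (0 2 13 9 12 10 7)(1 6 8) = [2, 6, 13, 3, 4, 5, 8, 0, 1, 12, 7, 11, 10, 9]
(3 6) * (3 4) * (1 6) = (1 6 4 3) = [0, 6, 2, 1, 3, 5, 4]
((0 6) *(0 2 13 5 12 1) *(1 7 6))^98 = (2 5 7)(6 13 12)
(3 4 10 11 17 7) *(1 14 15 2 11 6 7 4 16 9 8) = (1 14 15 2 11 17 4 10 6 7 3 16 9 8) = [0, 14, 11, 16, 10, 5, 7, 3, 1, 8, 6, 17, 12, 13, 15, 2, 9, 4]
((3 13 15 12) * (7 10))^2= ((3 13 15 12)(7 10))^2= (3 15)(12 13)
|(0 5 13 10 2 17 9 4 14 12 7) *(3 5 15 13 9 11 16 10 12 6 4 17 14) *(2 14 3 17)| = 140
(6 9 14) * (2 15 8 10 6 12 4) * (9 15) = (2 9 14 12 4)(6 15 8 10) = [0, 1, 9, 3, 2, 5, 15, 7, 10, 14, 6, 11, 4, 13, 12, 8]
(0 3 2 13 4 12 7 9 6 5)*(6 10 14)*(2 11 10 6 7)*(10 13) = [3, 1, 10, 11, 12, 0, 5, 9, 8, 6, 14, 13, 2, 4, 7] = (0 3 11 13 4 12 2 10 14 7 9 6 5)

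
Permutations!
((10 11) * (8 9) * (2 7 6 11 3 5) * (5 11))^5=((2 7 6 5)(3 11 10)(8 9))^5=(2 7 6 5)(3 10 11)(8 9)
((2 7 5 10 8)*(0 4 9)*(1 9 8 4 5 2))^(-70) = ((0 5 10 4 8 1 9)(2 7))^(-70) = (10)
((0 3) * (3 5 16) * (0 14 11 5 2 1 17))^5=((0 2 1 17)(3 14 11 5 16))^5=(0 2 1 17)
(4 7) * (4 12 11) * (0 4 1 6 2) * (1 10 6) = (0 4 7 12 11 10 6 2) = [4, 1, 0, 3, 7, 5, 2, 12, 8, 9, 6, 10, 11]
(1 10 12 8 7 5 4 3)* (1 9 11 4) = [0, 10, 2, 9, 3, 1, 6, 5, 7, 11, 12, 4, 8] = (1 10 12 8 7 5)(3 9 11 4)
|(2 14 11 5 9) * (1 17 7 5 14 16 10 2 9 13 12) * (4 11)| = |(1 17 7 5 13 12)(2 16 10)(4 11 14)| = 6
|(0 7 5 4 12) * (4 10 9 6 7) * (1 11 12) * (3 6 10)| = 20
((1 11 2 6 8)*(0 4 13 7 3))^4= ((0 4 13 7 3)(1 11 2 6 8))^4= (0 3 7 13 4)(1 8 6 2 11)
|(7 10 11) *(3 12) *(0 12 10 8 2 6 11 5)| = 5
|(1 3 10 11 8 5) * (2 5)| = 7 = |(1 3 10 11 8 2 5)|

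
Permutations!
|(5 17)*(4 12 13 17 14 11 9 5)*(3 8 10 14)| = |(3 8 10 14 11 9 5)(4 12 13 17)| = 28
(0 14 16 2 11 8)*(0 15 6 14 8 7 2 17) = (0 8 15 6 14 16 17)(2 11 7) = [8, 1, 11, 3, 4, 5, 14, 2, 15, 9, 10, 7, 12, 13, 16, 6, 17, 0]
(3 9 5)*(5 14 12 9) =[0, 1, 2, 5, 4, 3, 6, 7, 8, 14, 10, 11, 9, 13, 12] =(3 5)(9 14 12)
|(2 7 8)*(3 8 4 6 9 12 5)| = |(2 7 4 6 9 12 5 3 8)| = 9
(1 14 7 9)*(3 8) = (1 14 7 9)(3 8) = [0, 14, 2, 8, 4, 5, 6, 9, 3, 1, 10, 11, 12, 13, 7]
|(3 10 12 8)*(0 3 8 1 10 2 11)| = 12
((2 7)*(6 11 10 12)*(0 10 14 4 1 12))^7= (0 10)(1 12 6 11 14 4)(2 7)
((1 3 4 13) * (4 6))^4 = (1 13 4 6 3)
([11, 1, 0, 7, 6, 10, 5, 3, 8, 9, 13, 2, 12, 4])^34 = (0 11 2)(4 13 10 5 6)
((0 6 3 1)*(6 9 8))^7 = (0 9 8 6 3 1)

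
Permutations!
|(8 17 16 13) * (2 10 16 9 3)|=|(2 10 16 13 8 17 9 3)|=8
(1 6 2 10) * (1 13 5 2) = (1 6)(2 10 13 5) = [0, 6, 10, 3, 4, 2, 1, 7, 8, 9, 13, 11, 12, 5]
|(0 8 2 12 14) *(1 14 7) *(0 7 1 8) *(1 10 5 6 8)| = 6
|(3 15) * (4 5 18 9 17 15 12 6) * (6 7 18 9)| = 10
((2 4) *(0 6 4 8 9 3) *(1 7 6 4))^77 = (0 3 9 8 2 4)(1 6 7)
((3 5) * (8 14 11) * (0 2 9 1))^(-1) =(0 1 9 2)(3 5)(8 11 14)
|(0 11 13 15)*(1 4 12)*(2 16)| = 12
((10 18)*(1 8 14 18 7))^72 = (18)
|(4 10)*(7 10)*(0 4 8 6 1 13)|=|(0 4 7 10 8 6 1 13)|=8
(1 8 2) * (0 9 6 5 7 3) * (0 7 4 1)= (0 9 6 5 4 1 8 2)(3 7)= [9, 8, 0, 7, 1, 4, 5, 3, 2, 6]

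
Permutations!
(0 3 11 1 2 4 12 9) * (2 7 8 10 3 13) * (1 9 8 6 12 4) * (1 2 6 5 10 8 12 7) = [13, 1, 2, 11, 4, 10, 7, 5, 8, 0, 3, 9, 12, 6] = (0 13 6 7 5 10 3 11 9)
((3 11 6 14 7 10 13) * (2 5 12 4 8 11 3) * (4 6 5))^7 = ((2 4 8 11 5 12 6 14 7 10 13))^7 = (2 14 11 13 6 8 10 12 4 7 5)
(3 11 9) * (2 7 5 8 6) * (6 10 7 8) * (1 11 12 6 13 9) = (1 11)(2 8 10 7 5 13 9 3 12 6) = [0, 11, 8, 12, 4, 13, 2, 5, 10, 3, 7, 1, 6, 9]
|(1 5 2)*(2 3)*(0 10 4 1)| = 7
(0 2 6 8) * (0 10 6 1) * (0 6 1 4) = (0 2 4)(1 6 8 10) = [2, 6, 4, 3, 0, 5, 8, 7, 10, 9, 1]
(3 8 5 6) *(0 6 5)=[6, 1, 2, 8, 4, 5, 3, 7, 0]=(0 6 3 8)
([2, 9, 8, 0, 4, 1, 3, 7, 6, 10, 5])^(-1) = (0 3 6 8 2)(1 5 10 9)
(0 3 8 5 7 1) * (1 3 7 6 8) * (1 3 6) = [7, 0, 2, 3, 4, 1, 8, 6, 5] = (0 7 6 8 5 1)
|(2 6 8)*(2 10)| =4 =|(2 6 8 10)|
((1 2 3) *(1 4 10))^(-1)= (1 10 4 3 2)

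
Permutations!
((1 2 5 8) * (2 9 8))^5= (1 8 9)(2 5)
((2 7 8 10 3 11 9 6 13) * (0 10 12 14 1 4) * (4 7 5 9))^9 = ((0 10 3 11 4)(1 7 8 12 14)(2 5 9 6 13))^9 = (0 4 11 3 10)(1 14 12 8 7)(2 13 6 9 5)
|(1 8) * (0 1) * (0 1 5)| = 2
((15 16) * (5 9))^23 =((5 9)(15 16))^23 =(5 9)(15 16)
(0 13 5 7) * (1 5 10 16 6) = (0 13 10 16 6 1 5 7) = [13, 5, 2, 3, 4, 7, 1, 0, 8, 9, 16, 11, 12, 10, 14, 15, 6]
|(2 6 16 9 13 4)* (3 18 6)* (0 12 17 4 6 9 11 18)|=6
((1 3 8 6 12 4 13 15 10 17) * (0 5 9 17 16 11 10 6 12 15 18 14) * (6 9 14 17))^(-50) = (0 5 14)(1 18 4 8)(3 17 13 12)(6 15 9)(10 16 11)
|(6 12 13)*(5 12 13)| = |(5 12)(6 13)| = 2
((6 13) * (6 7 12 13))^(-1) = (7 13 12)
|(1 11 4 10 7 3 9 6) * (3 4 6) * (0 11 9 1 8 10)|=21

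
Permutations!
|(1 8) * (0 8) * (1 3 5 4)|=6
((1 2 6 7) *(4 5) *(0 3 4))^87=((0 3 4 5)(1 2 6 7))^87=(0 5 4 3)(1 7 6 2)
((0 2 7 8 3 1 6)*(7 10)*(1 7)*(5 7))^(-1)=(0 6 1 10 2)(3 8 7 5)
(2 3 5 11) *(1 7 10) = [0, 7, 3, 5, 4, 11, 6, 10, 8, 9, 1, 2] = (1 7 10)(2 3 5 11)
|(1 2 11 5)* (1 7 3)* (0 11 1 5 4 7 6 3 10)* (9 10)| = 6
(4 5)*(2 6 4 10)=(2 6 4 5 10)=[0, 1, 6, 3, 5, 10, 4, 7, 8, 9, 2]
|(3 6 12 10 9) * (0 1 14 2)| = 20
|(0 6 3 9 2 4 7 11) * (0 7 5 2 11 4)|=|(0 6 3 9 11 7 4 5 2)|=9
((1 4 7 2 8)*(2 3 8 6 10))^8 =(1 3 4 8 7)(2 10 6)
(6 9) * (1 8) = [0, 8, 2, 3, 4, 5, 9, 7, 1, 6] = (1 8)(6 9)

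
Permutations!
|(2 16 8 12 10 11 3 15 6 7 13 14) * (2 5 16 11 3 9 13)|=|(2 11 9 13 14 5 16 8 12 10 3 15 6 7)|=14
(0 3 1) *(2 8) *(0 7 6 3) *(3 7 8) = (1 8 2 3)(6 7) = [0, 8, 3, 1, 4, 5, 7, 6, 2]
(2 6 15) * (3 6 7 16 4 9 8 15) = (2 7 16 4 9 8 15)(3 6) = [0, 1, 7, 6, 9, 5, 3, 16, 15, 8, 10, 11, 12, 13, 14, 2, 4]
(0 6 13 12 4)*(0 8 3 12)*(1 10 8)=(0 6 13)(1 10 8 3 12 4)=[6, 10, 2, 12, 1, 5, 13, 7, 3, 9, 8, 11, 4, 0]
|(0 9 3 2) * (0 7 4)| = 6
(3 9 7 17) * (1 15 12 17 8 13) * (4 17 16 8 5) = (1 15 12 16 8 13)(3 9 7 5 4 17) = [0, 15, 2, 9, 17, 4, 6, 5, 13, 7, 10, 11, 16, 1, 14, 12, 8, 3]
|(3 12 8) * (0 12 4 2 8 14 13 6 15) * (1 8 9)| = 6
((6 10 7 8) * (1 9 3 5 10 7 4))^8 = (1 3 10)(4 9 5)(6 8 7)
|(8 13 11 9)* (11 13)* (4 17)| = 6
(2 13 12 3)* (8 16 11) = (2 13 12 3)(8 16 11) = [0, 1, 13, 2, 4, 5, 6, 7, 16, 9, 10, 8, 3, 12, 14, 15, 11]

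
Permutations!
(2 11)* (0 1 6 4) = (0 1 6 4)(2 11) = [1, 6, 11, 3, 0, 5, 4, 7, 8, 9, 10, 2]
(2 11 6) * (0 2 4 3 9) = (0 2 11 6 4 3 9) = [2, 1, 11, 9, 3, 5, 4, 7, 8, 0, 10, 6]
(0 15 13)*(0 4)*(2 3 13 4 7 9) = (0 15 4)(2 3 13 7 9) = [15, 1, 3, 13, 0, 5, 6, 9, 8, 2, 10, 11, 12, 7, 14, 4]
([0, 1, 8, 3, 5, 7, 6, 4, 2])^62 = [0, 1, 2, 3, 7, 4, 6, 5, 8]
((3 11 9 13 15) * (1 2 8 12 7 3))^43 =(1 12 11 15 8 3 13 2 7 9)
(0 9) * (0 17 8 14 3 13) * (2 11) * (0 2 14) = [9, 1, 11, 13, 4, 5, 6, 7, 0, 17, 10, 14, 12, 2, 3, 15, 16, 8] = (0 9 17 8)(2 11 14 3 13)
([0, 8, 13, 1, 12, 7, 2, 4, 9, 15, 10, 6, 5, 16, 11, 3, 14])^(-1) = (1 3 15 9 8)(2 6 11 14 16 13)(4 7 5 12)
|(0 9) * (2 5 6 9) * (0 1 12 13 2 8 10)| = |(0 8 10)(1 12 13 2 5 6 9)| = 21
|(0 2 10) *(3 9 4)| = 3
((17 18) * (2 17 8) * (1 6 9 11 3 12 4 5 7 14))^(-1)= (1 14 7 5 4 12 3 11 9 6)(2 8 18 17)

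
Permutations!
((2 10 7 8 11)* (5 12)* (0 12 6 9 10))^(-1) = ((0 12 5 6 9 10 7 8 11 2))^(-1) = (0 2 11 8 7 10 9 6 5 12)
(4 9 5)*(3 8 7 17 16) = (3 8 7 17 16)(4 9 5) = [0, 1, 2, 8, 9, 4, 6, 17, 7, 5, 10, 11, 12, 13, 14, 15, 3, 16]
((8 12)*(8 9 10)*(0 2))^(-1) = ((0 2)(8 12 9 10))^(-1) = (0 2)(8 10 9 12)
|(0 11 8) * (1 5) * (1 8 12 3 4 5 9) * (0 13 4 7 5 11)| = |(1 9)(3 7 5 8 13 4 11 12)| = 8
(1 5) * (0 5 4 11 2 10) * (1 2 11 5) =[1, 4, 10, 3, 5, 2, 6, 7, 8, 9, 0, 11] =(11)(0 1 4 5 2 10)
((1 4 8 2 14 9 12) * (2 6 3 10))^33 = ((1 4 8 6 3 10 2 14 9 12))^33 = (1 6 2 12 8 10 9 4 3 14)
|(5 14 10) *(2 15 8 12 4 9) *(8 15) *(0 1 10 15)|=|(0 1 10 5 14 15)(2 8 12 4 9)|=30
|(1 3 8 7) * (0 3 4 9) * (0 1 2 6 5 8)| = |(0 3)(1 4 9)(2 6 5 8 7)| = 30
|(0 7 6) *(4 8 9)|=3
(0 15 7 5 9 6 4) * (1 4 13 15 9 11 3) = (0 9 6 13 15 7 5 11 3 1 4) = [9, 4, 2, 1, 0, 11, 13, 5, 8, 6, 10, 3, 12, 15, 14, 7]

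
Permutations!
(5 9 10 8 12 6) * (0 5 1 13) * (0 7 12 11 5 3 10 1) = (0 3 10 8 11 5 9 1 13 7 12 6) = [3, 13, 2, 10, 4, 9, 0, 12, 11, 1, 8, 5, 6, 7]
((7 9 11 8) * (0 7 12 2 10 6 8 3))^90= (12)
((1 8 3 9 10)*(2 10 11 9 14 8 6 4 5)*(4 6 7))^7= (1 7 4 5 2 10)(3 14 8)(9 11)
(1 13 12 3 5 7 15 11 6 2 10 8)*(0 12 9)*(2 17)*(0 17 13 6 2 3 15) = (0 12 15 11 2 10 8 1 6 13 9 17 3 5 7) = [12, 6, 10, 5, 4, 7, 13, 0, 1, 17, 8, 2, 15, 9, 14, 11, 16, 3]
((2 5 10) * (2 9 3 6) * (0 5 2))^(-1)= (0 6 3 9 10 5)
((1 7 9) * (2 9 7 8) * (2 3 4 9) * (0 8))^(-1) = ((0 8 3 4 9 1))^(-1) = (0 1 9 4 3 8)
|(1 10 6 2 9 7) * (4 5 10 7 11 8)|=8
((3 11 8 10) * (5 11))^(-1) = ((3 5 11 8 10))^(-1) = (3 10 8 11 5)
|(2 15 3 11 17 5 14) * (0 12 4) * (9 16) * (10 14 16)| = |(0 12 4)(2 15 3 11 17 5 16 9 10 14)| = 30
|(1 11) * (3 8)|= 2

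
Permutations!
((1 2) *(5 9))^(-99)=((1 2)(5 9))^(-99)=(1 2)(5 9)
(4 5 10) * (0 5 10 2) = (0 5 2)(4 10) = [5, 1, 0, 3, 10, 2, 6, 7, 8, 9, 4]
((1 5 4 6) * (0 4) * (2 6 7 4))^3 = (0 1 2 5 6)(4 7)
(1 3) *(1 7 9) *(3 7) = (1 7 9) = [0, 7, 2, 3, 4, 5, 6, 9, 8, 1]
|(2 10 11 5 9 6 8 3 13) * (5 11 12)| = |(2 10 12 5 9 6 8 3 13)| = 9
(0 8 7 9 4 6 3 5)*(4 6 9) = (0 8 7 4 9 6 3 5) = [8, 1, 2, 5, 9, 0, 3, 4, 7, 6]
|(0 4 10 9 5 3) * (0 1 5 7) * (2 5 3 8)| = |(0 4 10 9 7)(1 3)(2 5 8)| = 30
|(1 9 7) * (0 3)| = |(0 3)(1 9 7)| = 6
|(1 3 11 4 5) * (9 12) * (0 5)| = 6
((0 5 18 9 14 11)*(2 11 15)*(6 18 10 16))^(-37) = (0 14 16 11 9 10 2 18 5 15 6)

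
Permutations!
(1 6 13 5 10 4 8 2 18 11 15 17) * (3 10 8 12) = (1 6 13 5 8 2 18 11 15 17)(3 10 4 12) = [0, 6, 18, 10, 12, 8, 13, 7, 2, 9, 4, 15, 3, 5, 14, 17, 16, 1, 11]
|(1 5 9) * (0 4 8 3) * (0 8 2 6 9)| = |(0 4 2 6 9 1 5)(3 8)| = 14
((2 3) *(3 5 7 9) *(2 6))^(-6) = (9)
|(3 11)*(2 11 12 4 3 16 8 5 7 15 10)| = |(2 11 16 8 5 7 15 10)(3 12 4)| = 24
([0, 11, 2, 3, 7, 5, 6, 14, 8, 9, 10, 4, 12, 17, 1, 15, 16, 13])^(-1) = [0, 14, 2, 3, 11, 5, 6, 4, 8, 9, 10, 1, 12, 17, 7, 15, 16, 13]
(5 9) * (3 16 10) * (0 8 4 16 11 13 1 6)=(0 8 4 16 10 3 11 13 1 6)(5 9)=[8, 6, 2, 11, 16, 9, 0, 7, 4, 5, 3, 13, 12, 1, 14, 15, 10]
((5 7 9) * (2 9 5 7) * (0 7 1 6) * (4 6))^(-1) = (0 6 4 1 9 2 5 7)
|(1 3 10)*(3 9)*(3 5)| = |(1 9 5 3 10)| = 5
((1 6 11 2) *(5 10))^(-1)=((1 6 11 2)(5 10))^(-1)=(1 2 11 6)(5 10)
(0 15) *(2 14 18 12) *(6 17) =(0 15)(2 14 18 12)(6 17) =[15, 1, 14, 3, 4, 5, 17, 7, 8, 9, 10, 11, 2, 13, 18, 0, 16, 6, 12]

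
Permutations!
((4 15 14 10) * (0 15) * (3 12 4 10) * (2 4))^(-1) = ((0 15 14 3 12 2 4))^(-1) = (0 4 2 12 3 14 15)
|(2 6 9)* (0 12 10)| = |(0 12 10)(2 6 9)| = 3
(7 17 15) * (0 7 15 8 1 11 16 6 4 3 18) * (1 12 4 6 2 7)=(0 1 11 16 2 7 17 8 12 4 3 18)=[1, 11, 7, 18, 3, 5, 6, 17, 12, 9, 10, 16, 4, 13, 14, 15, 2, 8, 0]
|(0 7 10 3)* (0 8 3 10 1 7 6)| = |(10)(0 6)(1 7)(3 8)| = 2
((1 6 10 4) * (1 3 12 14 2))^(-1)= ((1 6 10 4 3 12 14 2))^(-1)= (1 2 14 12 3 4 10 6)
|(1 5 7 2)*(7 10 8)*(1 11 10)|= |(1 5)(2 11 10 8 7)|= 10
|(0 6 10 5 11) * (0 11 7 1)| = 6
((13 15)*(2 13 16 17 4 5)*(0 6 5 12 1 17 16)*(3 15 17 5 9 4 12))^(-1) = ((0 6 9 4 3 15)(1 5 2 13 17 12))^(-1) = (0 15 3 4 9 6)(1 12 17 13 2 5)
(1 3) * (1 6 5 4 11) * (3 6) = (1 6 5 4 11) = [0, 6, 2, 3, 11, 4, 5, 7, 8, 9, 10, 1]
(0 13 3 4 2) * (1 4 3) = (0 13 1 4 2) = [13, 4, 0, 3, 2, 5, 6, 7, 8, 9, 10, 11, 12, 1]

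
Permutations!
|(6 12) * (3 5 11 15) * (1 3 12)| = 7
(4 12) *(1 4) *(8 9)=(1 4 12)(8 9)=[0, 4, 2, 3, 12, 5, 6, 7, 9, 8, 10, 11, 1]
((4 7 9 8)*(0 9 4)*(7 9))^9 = (0 8 9 4 7) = ((0 7 4 9 8))^9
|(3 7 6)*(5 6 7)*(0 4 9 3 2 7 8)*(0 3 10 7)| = 10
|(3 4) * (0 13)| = 2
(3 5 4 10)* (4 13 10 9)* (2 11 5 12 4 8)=(2 11 5 13 10 3 12 4 9 8)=[0, 1, 11, 12, 9, 13, 6, 7, 2, 8, 3, 5, 4, 10]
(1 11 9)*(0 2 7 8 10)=[2, 11, 7, 3, 4, 5, 6, 8, 10, 1, 0, 9]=(0 2 7 8 10)(1 11 9)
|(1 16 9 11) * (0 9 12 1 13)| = |(0 9 11 13)(1 16 12)| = 12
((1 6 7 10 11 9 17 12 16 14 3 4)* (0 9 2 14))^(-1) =(0 16 12 17 9)(1 4 3 14 2 11 10 7 6)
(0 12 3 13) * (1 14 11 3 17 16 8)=(0 12 17 16 8 1 14 11 3 13)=[12, 14, 2, 13, 4, 5, 6, 7, 1, 9, 10, 3, 17, 0, 11, 15, 8, 16]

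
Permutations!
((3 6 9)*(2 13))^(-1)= ((2 13)(3 6 9))^(-1)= (2 13)(3 9 6)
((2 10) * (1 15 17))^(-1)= (1 17 15)(2 10)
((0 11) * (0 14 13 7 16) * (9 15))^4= (0 7 14)(11 16 13)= ((0 11 14 13 7 16)(9 15))^4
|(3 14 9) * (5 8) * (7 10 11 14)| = |(3 7 10 11 14 9)(5 8)| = 6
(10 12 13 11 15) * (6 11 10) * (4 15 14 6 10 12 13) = (4 15 10 13 12)(6 11 14) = [0, 1, 2, 3, 15, 5, 11, 7, 8, 9, 13, 14, 4, 12, 6, 10]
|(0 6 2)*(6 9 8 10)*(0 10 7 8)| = |(0 9)(2 10 6)(7 8)| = 6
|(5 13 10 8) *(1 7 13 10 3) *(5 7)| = |(1 5 10 8 7 13 3)| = 7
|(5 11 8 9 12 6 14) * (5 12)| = 12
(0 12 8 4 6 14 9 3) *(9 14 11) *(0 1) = (14)(0 12 8 4 6 11 9 3 1) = [12, 0, 2, 1, 6, 5, 11, 7, 4, 3, 10, 9, 8, 13, 14]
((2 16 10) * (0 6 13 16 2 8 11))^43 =(0 6 13 16 10 8 11)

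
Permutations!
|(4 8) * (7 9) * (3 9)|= 6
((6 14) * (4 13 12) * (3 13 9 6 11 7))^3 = (3 4 14)(6 7 12)(9 11 13)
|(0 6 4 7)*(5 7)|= 5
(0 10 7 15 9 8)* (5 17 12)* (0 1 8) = (0 10 7 15 9)(1 8)(5 17 12) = [10, 8, 2, 3, 4, 17, 6, 15, 1, 0, 7, 11, 5, 13, 14, 9, 16, 12]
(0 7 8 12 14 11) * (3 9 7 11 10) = (0 11)(3 9 7 8 12 14 10) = [11, 1, 2, 9, 4, 5, 6, 8, 12, 7, 3, 0, 14, 13, 10]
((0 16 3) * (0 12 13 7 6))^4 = (0 13 16 7 3 6 12)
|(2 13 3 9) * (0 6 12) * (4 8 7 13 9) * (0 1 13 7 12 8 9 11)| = 11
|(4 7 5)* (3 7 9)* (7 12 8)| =|(3 12 8 7 5 4 9)| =7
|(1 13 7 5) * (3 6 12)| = 12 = |(1 13 7 5)(3 6 12)|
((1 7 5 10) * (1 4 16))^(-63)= ((1 7 5 10 4 16))^(-63)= (1 10)(4 7)(5 16)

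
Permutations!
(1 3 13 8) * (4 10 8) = (1 3 13 4 10 8) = [0, 3, 2, 13, 10, 5, 6, 7, 1, 9, 8, 11, 12, 4]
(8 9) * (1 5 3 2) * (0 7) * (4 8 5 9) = (0 7)(1 9 5 3 2)(4 8) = [7, 9, 1, 2, 8, 3, 6, 0, 4, 5]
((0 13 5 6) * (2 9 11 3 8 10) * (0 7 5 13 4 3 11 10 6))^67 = ((13)(0 4 3 8 6 7 5)(2 9 10))^67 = (13)(0 6 4 7 3 5 8)(2 9 10)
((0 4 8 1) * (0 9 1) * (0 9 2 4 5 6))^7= (0 5 6)(1 4 9 2 8)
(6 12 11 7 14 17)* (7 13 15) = (6 12 11 13 15 7 14 17) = [0, 1, 2, 3, 4, 5, 12, 14, 8, 9, 10, 13, 11, 15, 17, 7, 16, 6]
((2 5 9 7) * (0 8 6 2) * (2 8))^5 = ((0 2 5 9 7)(6 8))^5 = (9)(6 8)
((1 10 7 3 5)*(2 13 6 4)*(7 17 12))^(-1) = (1 5 3 7 12 17 10)(2 4 6 13)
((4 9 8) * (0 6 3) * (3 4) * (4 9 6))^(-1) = (0 3 8 9 6 4)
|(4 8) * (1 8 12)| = |(1 8 4 12)| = 4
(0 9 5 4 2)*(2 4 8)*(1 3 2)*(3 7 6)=(0 9 5 8 1 7 6 3 2)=[9, 7, 0, 2, 4, 8, 3, 6, 1, 5]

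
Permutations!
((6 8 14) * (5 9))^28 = (6 8 14)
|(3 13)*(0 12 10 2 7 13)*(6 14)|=|(0 12 10 2 7 13 3)(6 14)|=14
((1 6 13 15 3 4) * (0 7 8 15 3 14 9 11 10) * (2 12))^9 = ((0 7 8 15 14 9 11 10)(1 6 13 3 4)(2 12))^9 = (0 7 8 15 14 9 11 10)(1 4 3 13 6)(2 12)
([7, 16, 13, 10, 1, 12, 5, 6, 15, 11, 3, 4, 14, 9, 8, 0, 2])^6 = [8, 4, 16, 3, 11, 7, 0, 15, 12, 13, 10, 9, 6, 2, 5, 14, 1]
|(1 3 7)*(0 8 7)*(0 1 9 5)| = 10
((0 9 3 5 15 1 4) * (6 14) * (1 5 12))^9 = ((0 9 3 12 1 4)(5 15)(6 14))^9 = (0 12)(1 9)(3 4)(5 15)(6 14)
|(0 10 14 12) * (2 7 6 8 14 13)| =|(0 10 13 2 7 6 8 14 12)| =9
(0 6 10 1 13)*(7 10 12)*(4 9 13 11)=(0 6 12 7 10 1 11 4 9 13)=[6, 11, 2, 3, 9, 5, 12, 10, 8, 13, 1, 4, 7, 0]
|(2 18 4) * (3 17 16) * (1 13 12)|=3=|(1 13 12)(2 18 4)(3 17 16)|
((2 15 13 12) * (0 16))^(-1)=((0 16)(2 15 13 12))^(-1)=(0 16)(2 12 13 15)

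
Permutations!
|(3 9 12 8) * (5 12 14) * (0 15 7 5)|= |(0 15 7 5 12 8 3 9 14)|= 9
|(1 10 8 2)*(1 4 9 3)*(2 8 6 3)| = |(1 10 6 3)(2 4 9)| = 12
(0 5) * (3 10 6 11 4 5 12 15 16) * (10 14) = (0 12 15 16 3 14 10 6 11 4 5) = [12, 1, 2, 14, 5, 0, 11, 7, 8, 9, 6, 4, 15, 13, 10, 16, 3]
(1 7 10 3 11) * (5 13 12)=(1 7 10 3 11)(5 13 12)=[0, 7, 2, 11, 4, 13, 6, 10, 8, 9, 3, 1, 5, 12]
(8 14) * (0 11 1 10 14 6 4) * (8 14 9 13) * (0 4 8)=(14)(0 11 1 10 9 13)(6 8)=[11, 10, 2, 3, 4, 5, 8, 7, 6, 13, 9, 1, 12, 0, 14]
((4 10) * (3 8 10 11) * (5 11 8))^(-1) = (3 11 5)(4 10 8)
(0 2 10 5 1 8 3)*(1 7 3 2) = [1, 8, 10, 0, 4, 7, 6, 3, 2, 9, 5] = (0 1 8 2 10 5 7 3)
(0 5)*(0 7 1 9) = (0 5 7 1 9) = [5, 9, 2, 3, 4, 7, 6, 1, 8, 0]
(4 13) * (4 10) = (4 13 10) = [0, 1, 2, 3, 13, 5, 6, 7, 8, 9, 4, 11, 12, 10]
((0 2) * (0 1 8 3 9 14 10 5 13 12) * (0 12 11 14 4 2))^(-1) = (1 2 4 9 3 8)(5 10 14 11 13)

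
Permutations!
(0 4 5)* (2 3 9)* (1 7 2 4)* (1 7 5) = [7, 5, 3, 9, 1, 0, 6, 2, 8, 4] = (0 7 2 3 9 4 1 5)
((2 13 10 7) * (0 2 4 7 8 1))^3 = (0 10)(1 13)(2 8)(4 7)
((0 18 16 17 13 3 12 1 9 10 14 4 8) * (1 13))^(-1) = (0 8 4 14 10 9 1 17 16 18)(3 13 12)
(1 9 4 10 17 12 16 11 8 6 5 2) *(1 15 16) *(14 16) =[0, 9, 15, 3, 10, 2, 5, 7, 6, 4, 17, 8, 1, 13, 16, 14, 11, 12] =(1 9 4 10 17 12)(2 15 14 16 11 8 6 5)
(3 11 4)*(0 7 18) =(0 7 18)(3 11 4) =[7, 1, 2, 11, 3, 5, 6, 18, 8, 9, 10, 4, 12, 13, 14, 15, 16, 17, 0]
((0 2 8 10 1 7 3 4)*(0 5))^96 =(0 3 10)(1 2 4)(5 7 8)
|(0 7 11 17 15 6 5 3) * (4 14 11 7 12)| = |(0 12 4 14 11 17 15 6 5 3)| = 10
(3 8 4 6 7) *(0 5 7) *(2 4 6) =(0 5 7 3 8 6)(2 4) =[5, 1, 4, 8, 2, 7, 0, 3, 6]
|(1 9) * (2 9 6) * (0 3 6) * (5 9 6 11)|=6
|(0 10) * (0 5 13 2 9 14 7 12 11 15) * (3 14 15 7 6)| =21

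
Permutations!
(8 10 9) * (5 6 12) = (5 6 12)(8 10 9) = [0, 1, 2, 3, 4, 6, 12, 7, 10, 8, 9, 11, 5]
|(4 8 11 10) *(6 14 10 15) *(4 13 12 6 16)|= 5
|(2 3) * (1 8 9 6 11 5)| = 6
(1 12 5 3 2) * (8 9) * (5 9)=[0, 12, 1, 2, 4, 3, 6, 7, 5, 8, 10, 11, 9]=(1 12 9 8 5 3 2)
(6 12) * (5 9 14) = [0, 1, 2, 3, 4, 9, 12, 7, 8, 14, 10, 11, 6, 13, 5] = (5 9 14)(6 12)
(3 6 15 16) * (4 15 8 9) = [0, 1, 2, 6, 15, 5, 8, 7, 9, 4, 10, 11, 12, 13, 14, 16, 3] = (3 6 8 9 4 15 16)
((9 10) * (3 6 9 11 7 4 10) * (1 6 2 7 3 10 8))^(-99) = (1 6 9 10 11 3 2 7 4 8)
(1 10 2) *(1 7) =(1 10 2 7) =[0, 10, 7, 3, 4, 5, 6, 1, 8, 9, 2]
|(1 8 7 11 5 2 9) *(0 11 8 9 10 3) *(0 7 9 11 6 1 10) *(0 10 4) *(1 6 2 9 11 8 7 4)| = |(0 2 10 3 4)(1 8 11 5 9)| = 5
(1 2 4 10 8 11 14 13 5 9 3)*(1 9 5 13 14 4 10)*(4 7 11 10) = (14)(1 2 4)(3 9)(7 11)(8 10) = [0, 2, 4, 9, 1, 5, 6, 11, 10, 3, 8, 7, 12, 13, 14]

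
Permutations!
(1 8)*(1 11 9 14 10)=(1 8 11 9 14 10)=[0, 8, 2, 3, 4, 5, 6, 7, 11, 14, 1, 9, 12, 13, 10]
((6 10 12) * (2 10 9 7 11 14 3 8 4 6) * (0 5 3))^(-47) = ((0 5 3 8 4 6 9 7 11 14)(2 10 12))^(-47) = (0 8 9 14 3 6 11 5 4 7)(2 10 12)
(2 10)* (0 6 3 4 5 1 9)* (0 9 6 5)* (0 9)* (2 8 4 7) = (0 5 1 6 3 7 2 10 8 4 9) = [5, 6, 10, 7, 9, 1, 3, 2, 4, 0, 8]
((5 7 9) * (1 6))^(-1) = (1 6)(5 9 7)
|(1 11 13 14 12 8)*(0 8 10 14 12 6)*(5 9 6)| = |(0 8 1 11 13 12 10 14 5 9 6)| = 11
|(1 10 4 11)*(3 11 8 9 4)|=12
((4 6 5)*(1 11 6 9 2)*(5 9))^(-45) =(11)(4 5)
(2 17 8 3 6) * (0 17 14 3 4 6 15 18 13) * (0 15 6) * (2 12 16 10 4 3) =(0 17 8 3 6 12 16 10 4)(2 14)(13 15 18) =[17, 1, 14, 6, 0, 5, 12, 7, 3, 9, 4, 11, 16, 15, 2, 18, 10, 8, 13]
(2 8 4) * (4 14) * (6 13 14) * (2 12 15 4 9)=[0, 1, 8, 3, 12, 5, 13, 7, 6, 2, 10, 11, 15, 14, 9, 4]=(2 8 6 13 14 9)(4 12 15)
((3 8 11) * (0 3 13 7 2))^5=((0 3 8 11 13 7 2))^5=(0 7 11 3 2 13 8)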